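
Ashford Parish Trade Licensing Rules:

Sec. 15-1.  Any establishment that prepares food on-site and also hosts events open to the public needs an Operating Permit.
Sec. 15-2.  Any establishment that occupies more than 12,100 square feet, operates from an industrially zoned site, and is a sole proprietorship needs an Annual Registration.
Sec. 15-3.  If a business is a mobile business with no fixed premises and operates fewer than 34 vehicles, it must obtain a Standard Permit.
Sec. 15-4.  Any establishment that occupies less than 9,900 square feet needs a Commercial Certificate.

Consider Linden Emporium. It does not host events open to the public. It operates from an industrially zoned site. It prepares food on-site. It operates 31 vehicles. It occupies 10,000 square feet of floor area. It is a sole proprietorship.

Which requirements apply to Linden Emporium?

Sec. 15-1. prepares food on-site; does not host events open to the public → Operating Permit not required.
Sec. 15-2. floor area 10,000 square feet ≤ 12,100 square feet; operates from an industrially zoned site; is a sole proprietorship → Annual Registration not required.
Sec. 15-3. operates from an industrially zoned site (not: is a mobile business with no fixed premises); vehicles 31 < 34 → Standard Permit not required.
Sec. 15-4. floor area 10,000 square feet ≥ 9,900 square feet → Commercial Certificate not required.

None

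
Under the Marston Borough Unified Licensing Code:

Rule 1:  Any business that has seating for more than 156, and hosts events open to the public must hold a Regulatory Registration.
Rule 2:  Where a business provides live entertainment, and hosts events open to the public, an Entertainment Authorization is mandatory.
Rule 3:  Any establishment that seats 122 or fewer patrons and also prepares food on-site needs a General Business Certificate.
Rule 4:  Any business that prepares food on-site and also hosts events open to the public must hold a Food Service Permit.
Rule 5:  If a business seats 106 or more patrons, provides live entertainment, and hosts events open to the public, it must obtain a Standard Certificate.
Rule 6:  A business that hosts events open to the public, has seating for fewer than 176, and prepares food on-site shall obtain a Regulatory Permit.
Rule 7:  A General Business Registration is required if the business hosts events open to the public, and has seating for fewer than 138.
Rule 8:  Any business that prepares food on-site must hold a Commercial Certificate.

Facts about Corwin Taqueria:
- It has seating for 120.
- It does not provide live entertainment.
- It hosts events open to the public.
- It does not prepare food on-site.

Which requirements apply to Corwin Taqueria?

General Business Registration

Rule 1: seating 120 ≤ 156; hosts events open to the public → Regulatory Registration not required.
Rule 2: does not provide live entertainment; hosts events open to the public → Entertainment Authorization not required.
Rule 3: seating 120 ≤ 122; does not prepare food on-site → General Business Certificate not required.
Rule 4: does not prepare food on-site; hosts events open to the public → Food Service Permit not required.
Rule 5: seating 120 ≥ 106; does not provide live entertainment; hosts events open to the public → Standard Certificate not required.
Rule 6: hosts events open to the public; seating 120 < 176; does not prepare food on-site → Regulatory Permit not required.
Rule 7: hosts events open to the public; seating 120 < 138 → General Business Registration required.
Rule 8: does not prepare food on-site → Commercial Certificate not required.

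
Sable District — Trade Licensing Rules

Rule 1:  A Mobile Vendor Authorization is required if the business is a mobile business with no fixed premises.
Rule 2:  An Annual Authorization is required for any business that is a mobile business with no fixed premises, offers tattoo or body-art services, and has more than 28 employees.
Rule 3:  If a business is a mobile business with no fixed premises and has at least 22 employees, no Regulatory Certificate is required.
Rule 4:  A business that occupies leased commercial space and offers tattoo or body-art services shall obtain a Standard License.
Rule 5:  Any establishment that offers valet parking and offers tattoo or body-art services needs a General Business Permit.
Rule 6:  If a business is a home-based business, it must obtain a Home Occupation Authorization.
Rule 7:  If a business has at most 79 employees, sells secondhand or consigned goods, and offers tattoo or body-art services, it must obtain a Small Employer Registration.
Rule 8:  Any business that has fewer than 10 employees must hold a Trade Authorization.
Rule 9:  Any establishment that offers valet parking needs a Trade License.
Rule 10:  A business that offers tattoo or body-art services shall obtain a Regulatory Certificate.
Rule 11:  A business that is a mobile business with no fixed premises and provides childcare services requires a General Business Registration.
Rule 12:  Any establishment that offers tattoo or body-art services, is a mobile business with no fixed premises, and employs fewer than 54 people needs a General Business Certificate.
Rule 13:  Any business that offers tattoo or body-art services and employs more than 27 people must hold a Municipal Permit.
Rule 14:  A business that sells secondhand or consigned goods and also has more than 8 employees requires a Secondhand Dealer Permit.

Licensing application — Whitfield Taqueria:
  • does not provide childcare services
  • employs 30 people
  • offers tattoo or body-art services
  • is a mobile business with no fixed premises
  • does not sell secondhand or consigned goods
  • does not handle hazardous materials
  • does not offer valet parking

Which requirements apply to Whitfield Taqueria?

Rule 1: is a mobile business with no fixed premises → Mobile Vendor Authorization required.
Rule 2: is a mobile business with no fixed premises; offers tattoo or body-art services; employees 30 > 28 → Annual Authorization required.
Rule 3: is a mobile business with no fixed premises; employees 30 ≥ 22 → exempt from Regulatory Certificate.
Rule 4: is a mobile business with no fixed premises (not: occupies leased commercial space); offers tattoo or body-art services → Standard License not required.
Rule 5: does not offer valet parking; offers tattoo or body-art services → General Business Permit not required.
Rule 6: is a mobile business with no fixed premises (not: is a home-based business) → Home Occupation Authorization not required.
Rule 7: employees 30 ≤ 79; does not sell secondhand or consigned goods; offers tattoo or body-art services → Small Employer Registration not required.
Rule 8: employees 30 ≥ 10 → Trade Authorization not required.
Rule 9: does not offer valet parking → Trade License not required.
Rule 10: offers tattoo or body-art services → Regulatory Certificate required.
Rule 11: is a mobile business with no fixed premises; does not provide childcare services → General Business Registration not required.
Rule 12: offers tattoo or body-art services; is a mobile business with no fixed premises; employees 30 < 54 → General Business Certificate required.
Rule 13: offers tattoo or body-art services; employees 30 > 27 → Municipal Permit required.
Rule 14: does not sell secondhand or consigned goods; employees 30 > 8 → Secondhand Dealer Permit not required.

Annual Authorization, General Business Certificate, Mobile Vendor Authorization, Municipal Permit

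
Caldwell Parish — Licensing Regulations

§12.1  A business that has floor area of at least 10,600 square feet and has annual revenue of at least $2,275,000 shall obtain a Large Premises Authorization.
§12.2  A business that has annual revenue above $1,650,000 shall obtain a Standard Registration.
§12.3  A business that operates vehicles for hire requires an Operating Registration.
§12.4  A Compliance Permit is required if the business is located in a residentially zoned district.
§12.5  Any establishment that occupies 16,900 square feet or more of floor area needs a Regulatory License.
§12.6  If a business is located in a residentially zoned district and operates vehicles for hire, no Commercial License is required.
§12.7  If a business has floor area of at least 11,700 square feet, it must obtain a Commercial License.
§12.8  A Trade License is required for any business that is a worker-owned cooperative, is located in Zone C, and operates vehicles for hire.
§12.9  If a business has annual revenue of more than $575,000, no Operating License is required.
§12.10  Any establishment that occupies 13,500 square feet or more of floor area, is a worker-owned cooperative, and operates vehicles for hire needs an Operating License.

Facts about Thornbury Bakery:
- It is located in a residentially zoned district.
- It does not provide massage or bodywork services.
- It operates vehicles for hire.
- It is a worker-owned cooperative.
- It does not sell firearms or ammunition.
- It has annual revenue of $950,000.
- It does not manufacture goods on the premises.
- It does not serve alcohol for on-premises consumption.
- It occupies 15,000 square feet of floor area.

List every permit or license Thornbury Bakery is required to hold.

Compliance Permit, Operating Registration

§12.1 floor area 15,000 square feet ≥ 10,600 square feet; revenue $950,000 < $2,275,000 → Large Premises Authorization not required.
§12.2 revenue $950,000 ≤ $1,650,000 → Standard Registration not required.
§12.3 operates vehicles for hire → Operating Registration required.
§12.4 is located in a residentially zoned district → Compliance Permit required.
§12.5 floor area 15,000 square feet < 16,900 square feet → Regulatory License not required.
§12.6 is located in a residentially zoned district; operates vehicles for hire → exempt from Commercial License.
§12.7 floor area 15,000 square feet ≥ 11,700 square feet → Commercial License required.
§12.8 is a worker-owned cooperative; is located in a residentially zoned district (not: is located in Zone C); operates vehicles for hire → Trade License not required.
§12.9 revenue $950,000 > $575,000 → exempt from Operating License.
§12.10 floor area 15,000 square feet ≥ 13,500 square feet; is a worker-owned cooperative; operates vehicles for hire → Operating License required.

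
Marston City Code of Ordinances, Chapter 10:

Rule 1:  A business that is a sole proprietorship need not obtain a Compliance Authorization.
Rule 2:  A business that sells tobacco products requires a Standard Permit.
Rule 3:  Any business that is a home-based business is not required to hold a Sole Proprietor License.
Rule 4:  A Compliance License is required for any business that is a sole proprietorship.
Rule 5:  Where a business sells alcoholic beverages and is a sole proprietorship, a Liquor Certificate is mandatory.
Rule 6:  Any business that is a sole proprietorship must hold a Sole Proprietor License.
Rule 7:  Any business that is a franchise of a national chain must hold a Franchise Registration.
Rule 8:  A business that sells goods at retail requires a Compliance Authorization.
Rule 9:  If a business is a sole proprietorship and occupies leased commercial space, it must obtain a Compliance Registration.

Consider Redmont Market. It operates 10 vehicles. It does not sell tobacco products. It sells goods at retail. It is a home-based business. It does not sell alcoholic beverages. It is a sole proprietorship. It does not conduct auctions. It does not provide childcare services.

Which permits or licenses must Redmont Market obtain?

Rule 1: is a sole proprietorship → exempt from Compliance Authorization.
Rule 2: does not sell tobacco products → Standard Permit not required.
Rule 3: is a home-based business → exempt from Sole Proprietor License.
Rule 4: is a sole proprietorship → Compliance License required.
Rule 5: does not sell alcoholic beverages; is a sole proprietorship → Liquor Certificate not required.
Rule 6: is a sole proprietorship → Sole Proprietor License required.
Rule 7: is a sole proprietorship (not: is a franchise of a national chain) → Franchise Registration not required.
Rule 8: sells goods at retail → Compliance Authorization required.
Rule 9: is a sole proprietorship; is a home-based business (not: occupies leased commercial space) → Compliance Registration not required.

Compliance License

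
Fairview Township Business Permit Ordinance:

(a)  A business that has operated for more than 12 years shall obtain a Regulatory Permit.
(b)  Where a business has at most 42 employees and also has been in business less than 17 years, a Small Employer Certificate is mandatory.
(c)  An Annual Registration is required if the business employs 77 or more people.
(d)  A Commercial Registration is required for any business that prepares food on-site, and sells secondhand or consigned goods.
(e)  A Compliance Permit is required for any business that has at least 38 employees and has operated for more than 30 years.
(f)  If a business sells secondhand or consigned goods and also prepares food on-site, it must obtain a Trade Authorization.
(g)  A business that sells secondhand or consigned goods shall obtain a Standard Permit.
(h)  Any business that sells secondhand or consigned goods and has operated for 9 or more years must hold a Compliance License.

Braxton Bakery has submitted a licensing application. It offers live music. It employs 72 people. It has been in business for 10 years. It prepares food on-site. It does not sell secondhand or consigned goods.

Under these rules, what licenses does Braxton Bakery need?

(a) years in business 10 ≤ 12 → Regulatory Permit not required.
(b) employees 72 > 42; years in business 10 < 17 → Small Employer Certificate not required.
(c) employees 72 < 77 → Annual Registration not required.
(d) prepares food on-site; does not sell secondhand or consigned goods → Commercial Registration not required.
(e) employees 72 ≥ 38; years in business 10 ≤ 30 → Compliance Permit not required.
(f) does not sell secondhand or consigned goods; prepares food on-site → Trade Authorization not required.
(g) does not sell secondhand or consigned goods → Standard Permit not required.
(h) does not sell secondhand or consigned goods; years in business 10 ≥ 9 → Compliance License not required.

None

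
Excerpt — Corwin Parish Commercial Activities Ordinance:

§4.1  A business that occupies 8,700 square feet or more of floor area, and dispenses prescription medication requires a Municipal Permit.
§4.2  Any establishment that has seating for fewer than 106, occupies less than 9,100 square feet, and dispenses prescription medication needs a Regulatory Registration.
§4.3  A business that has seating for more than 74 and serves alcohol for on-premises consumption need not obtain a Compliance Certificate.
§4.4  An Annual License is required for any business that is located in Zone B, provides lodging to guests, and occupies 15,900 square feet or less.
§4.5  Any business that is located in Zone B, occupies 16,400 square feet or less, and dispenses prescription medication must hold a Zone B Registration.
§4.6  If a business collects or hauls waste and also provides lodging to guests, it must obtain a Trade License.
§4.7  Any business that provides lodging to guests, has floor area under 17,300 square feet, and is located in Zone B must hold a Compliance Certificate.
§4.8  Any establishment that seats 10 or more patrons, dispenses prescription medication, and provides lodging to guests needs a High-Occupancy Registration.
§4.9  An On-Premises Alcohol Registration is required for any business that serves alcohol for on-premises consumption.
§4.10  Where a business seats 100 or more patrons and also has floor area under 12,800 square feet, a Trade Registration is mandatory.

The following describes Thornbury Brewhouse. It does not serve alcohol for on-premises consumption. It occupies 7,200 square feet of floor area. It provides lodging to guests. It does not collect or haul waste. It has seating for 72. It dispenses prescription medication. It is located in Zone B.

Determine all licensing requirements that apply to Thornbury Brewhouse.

§4.1 floor area 7,200 square feet < 8,700 square feet; dispenses prescription medication → Municipal Permit not required.
§4.2 seating 72 < 106; floor area 7,200 square feet < 9,100 square feet; dispenses prescription medication → Regulatory Registration required.
§4.3 seating 72 ≤ 74; does not serve alcohol for on-premises consumption → Compliance Certificate exemption does not apply.
§4.4 is located in Zone B; provides lodging to guests; floor area 7,200 square feet ≤ 15,900 square feet → Annual License required.
§4.5 is located in Zone B; floor area 7,200 square feet ≤ 16,400 square feet; dispenses prescription medication → Zone B Registration required.
§4.6 does not collect or haul waste; provides lodging to guests → Trade License not required.
§4.7 provides lodging to guests; floor area 7,200 square feet < 17,300 square feet; is located in Zone B → Compliance Certificate required.
§4.8 seating 72 ≥ 10; dispenses prescription medication; provides lodging to guests → High-Occupancy Registration required.
§4.9 does not serve alcohol for on-premises consumption → On-Premises Alcohol Registration not required.
§4.10 seating 72 < 100; floor area 7,200 square feet < 12,800 square feet → Trade Registration not required.

Annual License, Compliance Certificate, High-Occupancy Registration, Regulatory Registration, Zone B Registration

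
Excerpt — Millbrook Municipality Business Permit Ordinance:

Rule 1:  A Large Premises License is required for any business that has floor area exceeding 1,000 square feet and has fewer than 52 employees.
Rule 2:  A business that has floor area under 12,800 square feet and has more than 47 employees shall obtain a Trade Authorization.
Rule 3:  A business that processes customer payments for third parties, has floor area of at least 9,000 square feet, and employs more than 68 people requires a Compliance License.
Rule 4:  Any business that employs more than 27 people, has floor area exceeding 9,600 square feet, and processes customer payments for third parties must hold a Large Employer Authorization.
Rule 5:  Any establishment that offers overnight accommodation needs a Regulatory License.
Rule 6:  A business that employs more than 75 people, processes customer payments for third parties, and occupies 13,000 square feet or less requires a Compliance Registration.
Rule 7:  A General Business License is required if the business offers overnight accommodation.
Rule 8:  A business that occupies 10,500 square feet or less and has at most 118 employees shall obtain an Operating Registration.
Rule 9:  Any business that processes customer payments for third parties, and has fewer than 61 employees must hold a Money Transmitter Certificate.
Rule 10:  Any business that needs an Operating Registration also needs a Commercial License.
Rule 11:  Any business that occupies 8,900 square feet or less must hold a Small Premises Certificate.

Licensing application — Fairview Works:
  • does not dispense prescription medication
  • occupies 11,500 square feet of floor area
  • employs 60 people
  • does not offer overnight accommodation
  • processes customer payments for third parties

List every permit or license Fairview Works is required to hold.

Large Employer Authorization, Money Transmitter Certificate, Trade Authorization

Rule 1: floor area 11,500 square feet > 1,000 square feet; employees 60 ≥ 52 → Large Premises License not required.
Rule 2: floor area 11,500 square feet < 12,800 square feet; employees 60 > 47 → Trade Authorization required.
Rule 3: processes customer payments for third parties; floor area 11,500 square feet ≥ 9,000 square feet; employees 60 ≤ 68 → Compliance License not required.
Rule 4: employees 60 > 27; floor area 11,500 square feet > 9,600 square feet; processes customer payments for third parties → Large Employer Authorization required.
Rule 5: does not offer overnight accommodation → Regulatory License not required.
Rule 6: employees 60 ≤ 75; processes customer payments for third parties; floor area 11,500 square feet ≤ 13,000 square feet → Compliance Registration not required.
Rule 7: does not offer overnight accommodation → General Business License not required.
Rule 8: floor area 11,500 square feet > 10,500 square feet; employees 60 ≤ 118 → Operating Registration not required.
Rule 9: processes customer payments for third parties; employees 60 < 61 → Money Transmitter Certificate required.
Rule 10: Operating Registration is not required → no effect.
Rule 11: floor area 11,500 square feet > 8,900 square feet → Small Premises Certificate not required.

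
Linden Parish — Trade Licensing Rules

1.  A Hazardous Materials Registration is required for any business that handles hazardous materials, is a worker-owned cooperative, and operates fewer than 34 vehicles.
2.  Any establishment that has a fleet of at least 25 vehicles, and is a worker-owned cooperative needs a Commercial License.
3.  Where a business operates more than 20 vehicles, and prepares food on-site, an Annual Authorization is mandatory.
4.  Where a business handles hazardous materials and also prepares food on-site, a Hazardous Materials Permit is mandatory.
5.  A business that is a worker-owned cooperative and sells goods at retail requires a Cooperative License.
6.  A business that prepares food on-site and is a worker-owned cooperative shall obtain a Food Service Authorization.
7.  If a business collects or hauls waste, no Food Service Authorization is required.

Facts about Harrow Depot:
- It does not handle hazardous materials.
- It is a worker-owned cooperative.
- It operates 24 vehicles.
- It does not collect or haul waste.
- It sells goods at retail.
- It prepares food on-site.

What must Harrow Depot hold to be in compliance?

Annual Authorization, Cooperative License, Food Service Authorization

1. does not handle hazardous materials; is a worker-owned cooperative; vehicles 24 < 34 → Hazardous Materials Registration not required.
2. vehicles 24 < 25; is a worker-owned cooperative → Commercial License not required.
3. vehicles 24 > 20; prepares food on-site → Annual Authorization required.
4. does not handle hazardous materials; prepares food on-site → Hazardous Materials Permit not required.
5. is a worker-owned cooperative; sells goods at retail → Cooperative License required.
6. prepares food on-site; is a worker-owned cooperative → Food Service Authorization required.
7. does not collect or haul waste → Food Service Authorization exemption does not apply.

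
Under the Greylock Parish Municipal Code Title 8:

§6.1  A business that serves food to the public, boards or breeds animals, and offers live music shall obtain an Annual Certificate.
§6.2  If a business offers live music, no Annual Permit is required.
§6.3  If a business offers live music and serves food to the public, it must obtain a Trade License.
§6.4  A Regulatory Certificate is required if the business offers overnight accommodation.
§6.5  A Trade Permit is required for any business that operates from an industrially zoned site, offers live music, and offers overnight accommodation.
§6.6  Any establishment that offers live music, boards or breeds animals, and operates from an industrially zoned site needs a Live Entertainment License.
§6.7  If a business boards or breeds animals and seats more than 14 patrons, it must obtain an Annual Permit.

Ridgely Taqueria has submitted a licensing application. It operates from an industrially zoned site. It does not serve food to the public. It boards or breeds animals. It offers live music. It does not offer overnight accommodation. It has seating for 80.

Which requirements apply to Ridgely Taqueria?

§6.1 does not serve food to the public; boards or breeds animals; offers live music → Annual Certificate not required.
§6.2 offers live music → exempt from Annual Permit.
§6.3 offers live music; does not serve food to the public → Trade License not required.
§6.4 does not offer overnight accommodation → Regulatory Certificate not required.
§6.5 operates from an industrially zoned site; offers live music; does not offer overnight accommodation → Trade Permit not required.
§6.6 offers live music; boards or breeds animals; operates from an industrially zoned site → Live Entertainment License required.
§6.7 boards or breeds animals; seating 80 > 14 → Annual Permit required.

Live Entertainment License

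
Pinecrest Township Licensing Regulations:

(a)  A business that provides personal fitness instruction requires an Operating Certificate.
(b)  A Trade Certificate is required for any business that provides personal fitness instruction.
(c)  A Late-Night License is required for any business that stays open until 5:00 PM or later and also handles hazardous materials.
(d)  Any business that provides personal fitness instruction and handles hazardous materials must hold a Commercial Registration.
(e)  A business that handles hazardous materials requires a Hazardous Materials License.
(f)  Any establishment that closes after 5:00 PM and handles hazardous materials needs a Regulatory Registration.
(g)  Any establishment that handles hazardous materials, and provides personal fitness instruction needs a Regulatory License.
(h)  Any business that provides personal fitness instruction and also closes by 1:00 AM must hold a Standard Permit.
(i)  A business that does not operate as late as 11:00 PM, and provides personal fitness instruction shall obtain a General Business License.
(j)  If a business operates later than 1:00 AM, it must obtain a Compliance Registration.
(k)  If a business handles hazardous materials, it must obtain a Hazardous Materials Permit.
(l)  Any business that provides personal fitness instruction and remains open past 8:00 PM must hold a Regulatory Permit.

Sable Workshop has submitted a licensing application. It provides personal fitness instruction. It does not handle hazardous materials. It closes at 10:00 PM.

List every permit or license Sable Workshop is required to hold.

General Business License, Operating Certificate, Regulatory Permit, Standard Permit, Trade Certificate

(a) provides personal fitness instruction → Operating Certificate required.
(b) provides personal fitness instruction → Trade Certificate required.
(c) closes 10:00 PM, after 5:00 PM; does not handle hazardous materials → Late-Night License not required.
(d) provides personal fitness instruction; does not handle hazardous materials → Commercial Registration not required.
(e) does not handle hazardous materials → Hazardous Materials License not required.
(f) closes 10:00 PM, after 5:00 PM; does not handle hazardous materials → Regulatory Registration not required.
(g) does not handle hazardous materials; provides personal fitness instruction → Regulatory License not required.
(h) provides personal fitness instruction; closes 10:00 PM, at/before 1:00 AM → Standard Permit required.
(i) closes 10:00 PM, at/before 11:00 PM; provides personal fitness instruction → General Business License required.
(j) closes 10:00 PM, at/before 1:00 AM → Compliance Registration not required.
(k) does not handle hazardous materials → Hazardous Materials Permit not required.
(l) provides personal fitness instruction; closes 10:00 PM, after 8:00 PM → Regulatory Permit required.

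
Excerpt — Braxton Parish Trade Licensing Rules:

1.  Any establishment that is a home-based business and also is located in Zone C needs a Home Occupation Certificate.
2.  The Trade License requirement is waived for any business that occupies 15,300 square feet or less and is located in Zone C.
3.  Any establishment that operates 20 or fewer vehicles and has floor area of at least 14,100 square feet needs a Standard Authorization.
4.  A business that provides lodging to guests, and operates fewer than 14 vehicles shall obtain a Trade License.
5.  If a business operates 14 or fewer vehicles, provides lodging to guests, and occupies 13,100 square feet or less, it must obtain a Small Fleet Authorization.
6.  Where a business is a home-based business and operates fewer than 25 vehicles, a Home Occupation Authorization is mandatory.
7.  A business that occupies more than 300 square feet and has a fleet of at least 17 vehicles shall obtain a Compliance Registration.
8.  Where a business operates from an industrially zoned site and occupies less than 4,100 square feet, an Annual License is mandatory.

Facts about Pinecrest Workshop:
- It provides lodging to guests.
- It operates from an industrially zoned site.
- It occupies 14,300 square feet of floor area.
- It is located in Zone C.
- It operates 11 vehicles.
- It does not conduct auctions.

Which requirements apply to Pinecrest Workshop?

1. operates from an industrially zoned site (not: is a home-based business); is located in Zone C → Home Occupation Certificate not required.
2. floor area 14,300 square feet ≤ 15,300 square feet; is located in Zone C → exempt from Trade License.
3. vehicles 11 ≤ 20; floor area 14,300 square feet ≥ 14,100 square feet → Standard Authorization required.
4. provides lodging to guests; vehicles 11 < 14 → Trade License required.
5. vehicles 11 ≤ 14; provides lodging to guests; floor area 14,300 square feet > 13,100 square feet → Small Fleet Authorization not required.
6. operates from an industrially zoned site (not: is a home-based business); vehicles 11 < 25 → Home Occupation Authorization not required.
7. floor area 14,300 square feet > 300 square feet; vehicles 11 < 17 → Compliance Registration not required.
8. operates from an industrially zoned site; floor area 14,300 square feet ≥ 4,100 square feet → Annual License not required.

Standard Authorization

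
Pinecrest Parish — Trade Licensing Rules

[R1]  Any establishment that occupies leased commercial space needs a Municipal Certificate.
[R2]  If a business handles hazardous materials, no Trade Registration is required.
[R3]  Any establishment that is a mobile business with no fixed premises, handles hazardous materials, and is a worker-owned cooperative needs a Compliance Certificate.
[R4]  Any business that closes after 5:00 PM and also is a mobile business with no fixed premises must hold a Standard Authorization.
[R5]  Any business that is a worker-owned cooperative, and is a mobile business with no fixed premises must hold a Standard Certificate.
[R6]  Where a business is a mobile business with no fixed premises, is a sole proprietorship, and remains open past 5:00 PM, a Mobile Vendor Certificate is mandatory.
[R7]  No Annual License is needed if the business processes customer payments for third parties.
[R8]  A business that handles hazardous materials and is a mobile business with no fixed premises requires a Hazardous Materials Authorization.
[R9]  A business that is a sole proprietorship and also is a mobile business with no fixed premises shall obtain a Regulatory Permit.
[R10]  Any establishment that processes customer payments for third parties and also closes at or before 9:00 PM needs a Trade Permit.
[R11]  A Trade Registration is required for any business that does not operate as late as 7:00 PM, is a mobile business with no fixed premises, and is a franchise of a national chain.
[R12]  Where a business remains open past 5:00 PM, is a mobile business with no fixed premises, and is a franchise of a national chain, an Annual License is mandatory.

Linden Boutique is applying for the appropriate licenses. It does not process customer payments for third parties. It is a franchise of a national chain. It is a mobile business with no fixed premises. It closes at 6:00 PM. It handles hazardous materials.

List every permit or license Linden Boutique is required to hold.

Annual License, Hazardous Materials Authorization, Standard Authorization

[R1] is a mobile business with no fixed premises (not: occupies leased commercial space) → Municipal Certificate not required.
[R2] handles hazardous materials → exempt from Trade Registration.
[R3] is a mobile business with no fixed premises; handles hazardous materials; is a franchise of a national chain (not: is a worker-owned cooperative) → Compliance Certificate not required.
[R4] closes 6:00 PM, after 5:00 PM; is a mobile business with no fixed premises → Standard Authorization required.
[R5] is a franchise of a national chain (not: is a worker-owned cooperative); is a mobile business with no fixed premises → Standard Certificate not required.
[R6] is a mobile business with no fixed premises; is a franchise of a national chain (not: is a sole proprietorship); closes 6:00 PM, after 5:00 PM → Mobile Vendor Certificate not required.
[R7] does not process customer payments for third parties → Annual License exemption does not apply.
[R8] handles hazardous materials; is a mobile business with no fixed premises → Hazardous Materials Authorization required.
[R9] is a franchise of a national chain (not: is a sole proprietorship); is a mobile business with no fixed premises → Regulatory Permit not required.
[R10] does not process customer payments for third parties; closes 6:00 PM, at/before 9:00 PM → Trade Permit not required.
[R11] closes 6:00 PM, at/before 7:00 PM; is a mobile business with no fixed premises; is a franchise of a national chain → Trade Registration required.
[R12] closes 6:00 PM, after 5:00 PM; is a mobile business with no fixed premises; is a franchise of a national chain → Annual License required.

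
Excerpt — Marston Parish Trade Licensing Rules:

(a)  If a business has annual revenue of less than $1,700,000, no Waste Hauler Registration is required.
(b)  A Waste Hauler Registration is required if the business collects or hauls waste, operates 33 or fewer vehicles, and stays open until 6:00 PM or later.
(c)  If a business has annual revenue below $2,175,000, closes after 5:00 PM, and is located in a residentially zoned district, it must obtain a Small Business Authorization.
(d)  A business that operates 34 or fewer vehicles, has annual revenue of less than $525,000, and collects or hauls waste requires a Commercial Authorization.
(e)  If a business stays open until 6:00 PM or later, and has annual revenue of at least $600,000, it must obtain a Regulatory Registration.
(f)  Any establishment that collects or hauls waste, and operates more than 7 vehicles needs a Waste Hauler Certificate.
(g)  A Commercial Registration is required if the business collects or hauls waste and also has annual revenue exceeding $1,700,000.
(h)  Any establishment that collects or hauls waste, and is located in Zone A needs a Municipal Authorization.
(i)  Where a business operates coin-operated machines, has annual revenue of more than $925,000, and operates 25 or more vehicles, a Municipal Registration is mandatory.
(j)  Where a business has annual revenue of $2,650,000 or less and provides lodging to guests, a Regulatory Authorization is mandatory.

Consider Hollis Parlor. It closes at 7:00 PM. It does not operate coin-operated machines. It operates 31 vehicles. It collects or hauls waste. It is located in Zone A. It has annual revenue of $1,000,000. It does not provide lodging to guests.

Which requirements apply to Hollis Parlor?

(a) revenue $1,000,000 < $1,700,000 → exempt from Waste Hauler Registration.
(b) collects or hauls waste; vehicles 31 ≤ 33; closes 7:00 PM, after 6:00 PM → Waste Hauler Registration required.
(c) revenue $1,000,000 < $2,175,000; closes 7:00 PM, after 5:00 PM; is located in Zone A (not: is located in a residentially zoned district) → Small Business Authorization not required.
(d) vehicles 31 ≤ 34; revenue $1,000,000 ≥ $525,000; collects or hauls waste → Commercial Authorization not required.
(e) closes 7:00 PM, after 6:00 PM; revenue $1,000,000 ≥ $600,000 → Regulatory Registration required.
(f) collects or hauls waste; vehicles 31 > 7 → Waste Hauler Certificate required.
(g) collects or hauls waste; revenue $1,000,000 ≤ $1,700,000 → Commercial Registration not required.
(h) collects or hauls waste; is located in Zone A → Municipal Authorization required.
(i) does not operate coin-operated machines; revenue $1,000,000 > $925,000; vehicles 31 ≥ 25 → Municipal Registration not required.
(j) revenue $1,000,000 ≤ $2,650,000; does not provide lodging to guests → Regulatory Authorization not required.

Municipal Authorization, Regulatory Registration, Waste Hauler Certificate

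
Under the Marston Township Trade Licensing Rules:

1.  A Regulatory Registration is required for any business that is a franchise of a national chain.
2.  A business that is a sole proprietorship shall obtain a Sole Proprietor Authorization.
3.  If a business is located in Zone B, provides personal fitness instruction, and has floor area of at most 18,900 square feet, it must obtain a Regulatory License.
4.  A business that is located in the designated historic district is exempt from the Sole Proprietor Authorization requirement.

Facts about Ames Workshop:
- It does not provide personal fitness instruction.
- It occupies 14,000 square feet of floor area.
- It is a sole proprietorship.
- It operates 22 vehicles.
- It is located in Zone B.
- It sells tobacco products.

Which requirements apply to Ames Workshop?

Sole Proprietor Authorization

1. is a sole proprietorship (not: is a franchise of a national chain) → Regulatory Registration not required.
2. is a sole proprietorship → Sole Proprietor Authorization required.
3. is located in Zone B; does not provide personal fitness instruction; floor area 14,000 square feet ≤ 18,900 square feet → Regulatory License not required.
4. is located in Zone B (not: is located in the designated historic district) → Sole Proprietor Authorization exemption does not apply.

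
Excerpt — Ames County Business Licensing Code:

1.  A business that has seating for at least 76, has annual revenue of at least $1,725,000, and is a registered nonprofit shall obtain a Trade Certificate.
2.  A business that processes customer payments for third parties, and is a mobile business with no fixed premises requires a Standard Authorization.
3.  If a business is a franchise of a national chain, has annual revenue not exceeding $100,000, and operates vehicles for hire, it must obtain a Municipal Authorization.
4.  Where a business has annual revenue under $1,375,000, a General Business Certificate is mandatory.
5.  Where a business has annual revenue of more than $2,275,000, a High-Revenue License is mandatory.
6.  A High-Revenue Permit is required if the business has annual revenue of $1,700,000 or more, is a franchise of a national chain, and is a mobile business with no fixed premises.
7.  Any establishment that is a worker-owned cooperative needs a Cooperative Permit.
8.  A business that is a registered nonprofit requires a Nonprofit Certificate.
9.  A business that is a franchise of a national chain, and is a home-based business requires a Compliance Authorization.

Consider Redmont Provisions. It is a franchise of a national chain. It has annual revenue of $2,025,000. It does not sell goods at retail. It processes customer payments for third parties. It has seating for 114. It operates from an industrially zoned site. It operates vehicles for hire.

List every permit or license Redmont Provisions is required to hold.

None

1. seating 114 ≥ 76; revenue $2,025,000 ≥ $1,725,000; is a franchise of a national chain (not: is a registered nonprofit) → Trade Certificate not required.
2. processes customer payments for third parties; operates from an industrially zoned site (not: is a mobile business with no fixed premises) → Standard Authorization not required.
3. is a franchise of a national chain; revenue $2,025,000 > $100,000; operates vehicles for hire → Municipal Authorization not required.
4. revenue $2,025,000 ≥ $1,375,000 → General Business Certificate not required.
5. revenue $2,025,000 ≤ $2,275,000 → High-Revenue License not required.
6. revenue $2,025,000 ≥ $1,700,000; is a franchise of a national chain; operates from an industrially zoned site (not: is a mobile business with no fixed premises) → High-Revenue Permit not required.
7. is a franchise of a national chain (not: is a worker-owned cooperative) → Cooperative Permit not required.
8. is a franchise of a national chain (not: is a registered nonprofit) → Nonprofit Certificate not required.
9. is a franchise of a national chain; operates from an industrially zoned site (not: is a home-based business) → Compliance Authorization not required.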